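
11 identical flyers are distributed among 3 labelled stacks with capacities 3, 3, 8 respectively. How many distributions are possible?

10

Without the upper bounds there are C(13,2) = 78 ways to split 11 among 3 stacks.
Subtract solutions that violate a single cap (substitute x_i' = x_i − (cap_i+1)): x_1 ≥ 4 gives C(9,2) = 36; x_2 ≥ 4 gives C(9,2) = 36; x_3 ≥ 9 gives C(4,2) = 6. Together 78.
Add back pairs where two caps are both exceeded: 10 + 0 + 0 = 10.
By inclusion–exclusion the count is 78 − 78 + 10 = 10.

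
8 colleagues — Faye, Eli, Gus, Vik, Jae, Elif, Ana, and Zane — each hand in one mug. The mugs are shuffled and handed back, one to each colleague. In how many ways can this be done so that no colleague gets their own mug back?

14833

Let Aᵢ be the assignments in which colleague i gets their own mug. We want the size of the complement of A₁∪…∪A_8.
By inclusion–exclusion this is Σ_{j=0}^{8} (−1)^j C(8,j)·(8−j)!.
Computing: 40320 − 40320 + 20160 − 6720 + 1680 − 336 + 56 − 8 + 1 = 14833.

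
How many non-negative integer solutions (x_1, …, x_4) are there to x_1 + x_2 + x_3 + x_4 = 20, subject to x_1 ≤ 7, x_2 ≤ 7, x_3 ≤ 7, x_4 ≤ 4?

55

Ignoring the caps, the number of non-negative solutions to x_1+…+x_4 = 20 is C(23,3) = 1771.
Subtract solutions that violate a single cap (substitute x_i' = x_i − (cap_i+1)): x_1 ≥ 8 gives C(15,3) = 455; x_2 ≥ 8 gives C(15,3) = 455; x_3 ≥ 8 gives C(15,3) = 455; x_4 ≥ 5 gives C(18,3) = 816. Together 2181.
Add back pairs where two caps are both exceeded: 35 + 35 + 120 + 35 + 120 + 120 = 465.
By inclusion–exclusion the count is 1771 − 2181 + 465 = 55.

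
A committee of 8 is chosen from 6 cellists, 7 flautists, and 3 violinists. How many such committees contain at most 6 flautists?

Split by how many flautists are chosen (0 through 6).
Sum: C(7,0)·C(9,8) + C(7,1)·C(9,7) + C(7,2)·C(9,6) + C(7,3)·C(9,5) + C(7,4)·C(9,4) + C(7,5)·C(9,3) + C(7,6)·C(9,2) = 9 + 252 + 1764 + 4410 + 4410 + 1764 + 252 = 12861.

12861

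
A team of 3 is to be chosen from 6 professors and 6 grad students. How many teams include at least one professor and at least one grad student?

180

Unrestricted: C(12,3) = 220 ways to pick any 3 of the 12.
Selections missing a whole group: no professors → C(6,3) = 20; no grad students → C(6,3) = 20.
Both groups omitted at once is impossible, so 220 − 40 = 180.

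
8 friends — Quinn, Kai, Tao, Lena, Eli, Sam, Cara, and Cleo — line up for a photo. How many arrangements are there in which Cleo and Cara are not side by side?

30240

There are 8! = 40320 arrangements in all. If Cleo and Cara are adjacent, merging them into one block gives 2·(7)! = 10080 arrangements.
So 40320 − 10080 = 30240 arrangements keep them apart.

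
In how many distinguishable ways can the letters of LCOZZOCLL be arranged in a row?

7560

LCOZZOCLL has 9 letters with C appearing twice, L appearing 3 times, O appearing twice, and Z appearing twice.
So there are 9! / (3!·2!·2!·2!) = 7560 distinguishable arrangements.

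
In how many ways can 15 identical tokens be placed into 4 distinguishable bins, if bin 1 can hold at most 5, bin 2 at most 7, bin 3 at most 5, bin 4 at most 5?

By stars and bars, unrestricted non-negative solutions to x_1+…+x_4 = 15 number C(15+3,3) = 816.
Subtract solutions that violate a single cap (substitute x_i' = x_i − (cap_i+1)): x_1 ≥ 6 gives C(12,3) = 220; x_2 ≥ 8 gives C(10,3) = 120; x_3 ≥ 6 gives C(12,3) = 220; x_4 ≥ 6 gives C(12,3) = 220. Together 780.
Add back pairs where two caps are both exceeded: 4 + 20 + 20 + 4 + 4 + 20 = 72.
By inclusion–exclusion the count is 816 − 780 + 72 = 108.

108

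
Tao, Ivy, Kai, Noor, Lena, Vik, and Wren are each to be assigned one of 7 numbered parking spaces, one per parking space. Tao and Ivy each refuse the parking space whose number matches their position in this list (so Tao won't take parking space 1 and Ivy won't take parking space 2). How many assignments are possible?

Let Aᵢ (for i ∈ {1, 2}) be the placements that put person i in their forbidden parking space. Any j of these fix j positions, leaving (7−j)! ways to fill the rest, and there are C(2,j) ways to pick which j.
By inclusion–exclusion, the number of valid placements is Σ_{j=0}^{2} (−1)^j C(2,j)·(7−j)!.
Computing: 5040 − 1440 + 120 = 3720.

3720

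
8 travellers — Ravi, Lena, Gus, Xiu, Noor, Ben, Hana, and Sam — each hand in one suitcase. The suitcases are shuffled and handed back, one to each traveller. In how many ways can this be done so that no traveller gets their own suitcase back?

Count assignments avoiding every fixed point. For any j of the 8 travellers fixed to their own suitcase, the other 8−j can be arranged in (8−j)! ways.
By inclusion–exclusion this is Σ_{j=0}^{8} (−1)^j C(8,j)·(8−j)!.
Computing: 40320 − 40320 + 20160 − 6720 + 1680 − 336 + 56 − 8 + 1 = 14833.

14833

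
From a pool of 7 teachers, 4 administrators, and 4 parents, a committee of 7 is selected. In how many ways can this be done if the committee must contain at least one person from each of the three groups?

5768

Unrestricted: C(15,7) = 6435 ways to pick any 7 of the 15.
Selections missing a whole group: no teachers → C(8,7) = 8; no administrators → C(11,7) = 330; no parents → C(11,7) = 330.
Add back selections omitting two groups (i.e. drawn from a single group): C(7,7) + C(4,7) + C(4,7) = 1.
By inclusion–exclusion: 6435 − 668 + 1 = 5768.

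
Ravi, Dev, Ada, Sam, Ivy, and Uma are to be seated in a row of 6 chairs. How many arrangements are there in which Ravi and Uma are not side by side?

Of the 6! = 720 arrangements, those with Ravi and Uma adjacent number 2 × 5! = 240 (treat the pair as a block with 2 internal orders).
So 720 − 240 = 480 arrangements keep them apart.

480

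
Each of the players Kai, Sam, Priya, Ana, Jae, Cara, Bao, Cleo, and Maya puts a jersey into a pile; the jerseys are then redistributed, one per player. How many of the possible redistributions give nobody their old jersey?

Let Aᵢ be the assignments in which player i gets their old jersey. We want the size of the complement of A₁∪…∪A_9.
By inclusion–exclusion this is Σ_{j=0}^{9} (−1)^j C(9,j)·(9−j)!.
Computing: 362880 − 362880 + 181440 − 60480 + 15120 − 3024 + 504 − 72 + 9 − 1 = 133496.

133496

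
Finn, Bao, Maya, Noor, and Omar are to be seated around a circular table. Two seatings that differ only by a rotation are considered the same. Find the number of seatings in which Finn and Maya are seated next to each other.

Treat {Finn, Maya} as one unit (2 internal orders) and seat the resulting 4 units around the table: (3)! circular arrangements.
So 2 × (3)! = 2 × 6 = 12.

12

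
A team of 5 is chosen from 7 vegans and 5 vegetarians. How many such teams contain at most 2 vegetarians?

Split by how many vegetarians are chosen (0 through 2).
Sum: C(5,0)·C(7,5) + C(5,1)·C(7,4) + C(5,2)·C(7,3) = 21 + 175 + 350 = 546.

546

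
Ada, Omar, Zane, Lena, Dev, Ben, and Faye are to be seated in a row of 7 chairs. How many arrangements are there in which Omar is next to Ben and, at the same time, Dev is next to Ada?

Treat {Omar,Ben} as one block (2 orders) and {Dev,Ada} as another (2 orders).
That leaves 5 units to arrange: 2 × 2 × 5! = 4 × 120 = 480.

480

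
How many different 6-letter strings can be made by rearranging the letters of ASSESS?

30

Letter multiplicities in ASSESS: A×1, E×1, S×4.
Dividing 6! = 720 by 4! = 24 for the repeated letters gives 30.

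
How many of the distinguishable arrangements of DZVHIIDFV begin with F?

5040

With the first slot taken by F, it remains to arrange the other 8 letters (DZVHIIDV).
Those 8 letters have D appearing twice, I appearing twice, and V appearing twice, giving (8)!/(2!·2!·2!) = 5040.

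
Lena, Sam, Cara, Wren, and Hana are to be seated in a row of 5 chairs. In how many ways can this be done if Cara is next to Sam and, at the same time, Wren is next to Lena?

24

Treat {Cara,Sam} as one block (2 orders) and {Wren,Lena} as another (2 orders).
That leaves 3 units to arrange: 2 × 2 × 3! = 4 × 6 = 24.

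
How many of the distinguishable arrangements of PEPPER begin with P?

With the first slot taken by P, it remains to arrange the other 5 letters (EPPER).
Those 5 letters have E appearing twice and P appearing twice, giving (5)!/(2!·2!) = 30.

30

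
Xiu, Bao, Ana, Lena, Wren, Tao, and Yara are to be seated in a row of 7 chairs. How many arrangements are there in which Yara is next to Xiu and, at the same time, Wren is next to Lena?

480

Treat {Yara,Xiu} as one block (2 orders) and {Wren,Lena} as another (2 orders).
That leaves 5 units to arrange: 2 × 2 × 5! = 4 × 120 = 480.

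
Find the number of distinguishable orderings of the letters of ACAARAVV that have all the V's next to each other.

210

Treat the 2 copies of V as a single block. The multiset to arrange is then {VV, A, A, A, A, C, R}, 7 items in all.
That gives (7)!/(4!) = 210 arrangements.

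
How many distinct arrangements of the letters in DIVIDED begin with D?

Fix D in the first position and arrange the remaining 6 letters.
Those 6 letters have D appearing twice and I appearing twice, giving (6)!/(2!·2!) = 180.

180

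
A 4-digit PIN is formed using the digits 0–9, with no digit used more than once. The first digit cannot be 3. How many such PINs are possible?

The first digit has 10−1 = 9 choices (anything except 3).
The remaining 3 digits are filled from the other 9 symbols without repetition: 9 × 8 × 7 = 504.
Total: 9 × 504 = 4536.

4536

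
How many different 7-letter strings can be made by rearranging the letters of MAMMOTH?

Letter multiplicities in MAMMOTH: A×1, H×1, M×3, O×1, T×1.
So there are 7! / (3!) = 840 distinguishable arrangements.

840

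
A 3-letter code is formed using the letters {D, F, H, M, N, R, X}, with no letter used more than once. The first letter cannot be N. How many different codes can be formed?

180

The first letter has 7−1 = 6 choices (anything except N).
The remaining 2 letters are filled from the other 6 symbols without repetition: 6 × 5 = 30.
Total: 6 × 30 = 180.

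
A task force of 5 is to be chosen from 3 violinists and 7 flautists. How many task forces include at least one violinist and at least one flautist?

Unrestricted: C(10,5) = 252 ways to pick any 5 of the 10.
Subtract selections that omit an entire group: no violinists → C(7,5) = 21; no flautists → C(3,5) = 0.
Both groups omitted at once is impossible, so 252 − 21 = 231.

231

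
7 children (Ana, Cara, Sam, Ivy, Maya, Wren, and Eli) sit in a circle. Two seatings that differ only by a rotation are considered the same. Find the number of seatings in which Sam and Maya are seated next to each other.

Glue Sam and Maya into a block (2 internal orders). Seating 6 units around a circle gives (5)! arrangements.
So 2 × (5)! = 2 × 120 = 240.

240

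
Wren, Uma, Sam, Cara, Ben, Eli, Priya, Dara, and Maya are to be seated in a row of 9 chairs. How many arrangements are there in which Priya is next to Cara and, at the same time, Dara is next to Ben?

Treat {Priya,Cara} as one block (2 orders) and {Dara,Ben} as another (2 orders).
That leaves 7 units to arrange: 2 × 2 × 7! = 4 × 5040 = 20160.

20160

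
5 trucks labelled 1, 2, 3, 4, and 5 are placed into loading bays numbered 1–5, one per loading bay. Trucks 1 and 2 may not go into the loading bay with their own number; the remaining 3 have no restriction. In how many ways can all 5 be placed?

78

Let Aᵢ (for i ∈ {1, 2}) be the placements that put truck i in its forbidden loading bay. Any j of these fix j positions, leaving (5−j)! ways to fill the rest, and there are C(2,j) ways to pick which j.
By inclusion–exclusion, the number of valid placements is Σ_{j=0}^{2} (−1)^j C(2,j)·(5−j)!.
Computing: 120 − 48 + 6 = 78.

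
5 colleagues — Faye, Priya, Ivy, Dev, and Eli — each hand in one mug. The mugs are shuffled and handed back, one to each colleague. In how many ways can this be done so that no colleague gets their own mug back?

This is the derangement count D_5: permutations of 5 items with no fixed point.
By inclusion–exclusion this is Σ_{j=0}^{5} (−1)^j C(5,j)·(5−j)!.
Computing: 120 − 120 + 60 − 20 + 5 − 1 = 44.

44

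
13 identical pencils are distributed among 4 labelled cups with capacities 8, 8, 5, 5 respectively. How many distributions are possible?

Ignoring the caps, the number of non-negative solutions to x_1+…+x_4 = 13 is C(16,3) = 560.
Subtract solutions that violate a single cap (substitute x_i' = x_i − (cap_i+1)): x_1 ≥ 9 gives C(7,3) = 35; x_2 ≥ 9 gives C(7,3) = 35; x_3 ≥ 6 gives C(10,3) = 120; x_4 ≥ 6 gives C(10,3) = 120. Together 310.
Add back pairs where two caps are both exceeded: 0 + 0 + 0 + 0 + 0 + 4 = 4.
By inclusion–exclusion the count is 560 − 310 + 4 = 254.

254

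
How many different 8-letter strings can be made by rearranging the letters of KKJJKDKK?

Letter multiplicities in KKJJKDKK: D×1, J×2, K×5.
The number of distinct arrangements is 8!/(5!·2!) = 40320/240 = 168.

168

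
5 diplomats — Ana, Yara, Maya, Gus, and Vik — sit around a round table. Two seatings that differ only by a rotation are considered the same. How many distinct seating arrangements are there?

Around a circle, 5 distinct people have 5!/5 = (4)! = 24 rotationally distinct seatings.

24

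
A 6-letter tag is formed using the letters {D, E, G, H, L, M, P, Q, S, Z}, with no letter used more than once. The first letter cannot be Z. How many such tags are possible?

136080

The first letter has 10−1 = 9 choices (anything except Z).
The remaining 5 letters are filled from the other 9 symbols without repetition: 9 × 8 × 7 × 6 × 5 = 15120.
Total: 9 × 15120 = 136080.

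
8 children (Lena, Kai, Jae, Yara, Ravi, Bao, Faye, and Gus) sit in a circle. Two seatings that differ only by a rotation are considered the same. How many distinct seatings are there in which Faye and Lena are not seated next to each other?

Without the restriction there are (7)! = 5040 seatings.
Seatings with Faye beside Lena: treat them as a block with 2 internal orders, giving 2 × (6)! = 1440.
Subtracting, 5040 − 1440 = 3600.

3600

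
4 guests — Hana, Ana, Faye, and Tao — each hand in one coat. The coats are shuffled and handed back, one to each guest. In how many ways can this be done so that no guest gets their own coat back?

9

Count assignments avoiding every fixed point. For any j of the 4 guests fixed to their own coat, the other 4−j can be arranged in (4−j)! ways.
By inclusion–exclusion this is Σ_{j=0}^{4} (−1)^j C(4,j)·(4−j)!.
Computing: 24 − 24 + 12 − 4 + 1 = 9.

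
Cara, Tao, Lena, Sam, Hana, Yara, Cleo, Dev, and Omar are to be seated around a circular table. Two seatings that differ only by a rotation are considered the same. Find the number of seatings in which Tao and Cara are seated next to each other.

Treat {Tao, Cara} as one unit (2 internal orders) and seat the resulting 8 units around the table: (7)! circular arrangements.
So 2 × (7)! = 2 × 5040 = 10080.

10080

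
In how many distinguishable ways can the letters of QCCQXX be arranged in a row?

90

QCCQXX has 6 letters with C appearing twice, Q appearing twice, and X appearing twice.
The number of distinct arrangements is 6!/(2!·2!·2!) = 720/8 = 90.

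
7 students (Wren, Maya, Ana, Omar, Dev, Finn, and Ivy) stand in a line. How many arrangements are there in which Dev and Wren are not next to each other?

3600

There are 7! = 5040 arrangements in all. If Dev and Wren are adjacent, merging them into one block gives 2·(6)! = 1440 arrangements.
Complementary counting: 5040 − 1440 = 3600.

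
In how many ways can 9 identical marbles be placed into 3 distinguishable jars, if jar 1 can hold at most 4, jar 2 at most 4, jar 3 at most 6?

By stars and bars, unrestricted non-negative solutions to x_1+…+x_3 = 9 number C(9+2,2) = 55.
Subtract solutions that violate a single cap (substitute x_i' = x_i − (cap_i+1)): x_1 ≥ 5 gives C(6,2) = 15; x_2 ≥ 5 gives C(6,2) = 15; x_3 ≥ 7 gives C(4,2) = 6. Together 36.
No two caps can be exceeded simultaneously, so the pair terms are all 0.
By inclusion–exclusion the count is 55 − 36 + 0 = 19.

19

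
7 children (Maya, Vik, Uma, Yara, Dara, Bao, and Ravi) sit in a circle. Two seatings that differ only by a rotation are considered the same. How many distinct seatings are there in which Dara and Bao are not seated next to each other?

480

Without the restriction there are (6)! = 720 seatings.
Seatings with Dara beside Bao: treat them as a block with 2 internal orders, giving 2 × (5)! = 240.
Subtracting, 720 − 240 = 480.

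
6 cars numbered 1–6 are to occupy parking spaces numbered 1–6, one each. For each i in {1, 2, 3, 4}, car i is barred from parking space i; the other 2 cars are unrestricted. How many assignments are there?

362

Let Aᵢ (for 1 ≤ i ≤ 4) be the placements that put car i in its forbidden parking space. Any j of these fix j positions, leaving (6−j)! ways to fill the rest, and there are C(4,j) ways to pick which j.
By inclusion–exclusion, the number of valid placements is Σ_{j=0}^{4} (−1)^j C(4,j)·(6−j)!.
Computing: 720 − 480 + 144 − 24 + 2 = 362.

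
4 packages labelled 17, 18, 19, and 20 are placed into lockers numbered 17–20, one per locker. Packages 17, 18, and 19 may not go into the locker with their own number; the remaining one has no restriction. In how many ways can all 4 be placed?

11

Let Aᵢ (for i ∈ {17, 18, 19}) be the placements that put package i in its forbidden locker. Any j of these fix j positions, leaving (4−j)! ways to fill the rest, and there are C(3,j) ways to pick which j.
By inclusion–exclusion, the number of valid placements is Σ_{j=0}^{3} (−1)^j C(3,j)·(4−j)!.
Computing: 24 − 18 + 6 − 1 = 11.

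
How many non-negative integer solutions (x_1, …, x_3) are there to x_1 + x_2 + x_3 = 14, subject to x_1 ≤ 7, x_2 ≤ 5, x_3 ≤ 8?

27

Ignoring the caps, the number of non-negative solutions to x_1+…+x_3 = 14 is C(16,2) = 120.
Subtract solutions that violate a single cap (substitute x_i' = x_i − (cap_i+1)): x_1 ≥ 8 gives C(8,2) = 28; x_2 ≥ 6 gives C(10,2) = 45; x_3 ≥ 9 gives C(7,2) = 21. Together 94.
Add back pairs where two caps are both exceeded: 1 + 0 + 0 = 1.
By inclusion–exclusion the count is 120 − 94 + 1 = 27.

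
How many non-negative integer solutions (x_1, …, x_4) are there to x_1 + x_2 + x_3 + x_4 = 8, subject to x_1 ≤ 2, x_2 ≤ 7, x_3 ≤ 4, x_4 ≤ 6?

Without the upper bounds there are C(11,3) = 165 ways to split 8 among 4 variables.
Subtract solutions that violate a single cap (substitute x_i' = x_i − (cap_i+1)): x_1 ≥ 3 gives C(8,3) = 56; x_2 ≥ 8 gives C(3,3) = 1; x_3 ≥ 5 gives C(6,3) = 20; x_4 ≥ 7 gives C(4,3) = 4. Together 81.
Add back pairs where two caps are both exceeded: 0 + 1 + 0 + 0 + 0 + 0 = 1.
By inclusion–exclusion the count is 165 − 81 + 1 = 85.

85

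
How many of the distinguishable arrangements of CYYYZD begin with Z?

With the first slot taken by Z, it remains to arrange the other 5 letters (CYYYD).
Those 5 letters have Y appearing 3 times, giving (5)!/(3!) = 20.

20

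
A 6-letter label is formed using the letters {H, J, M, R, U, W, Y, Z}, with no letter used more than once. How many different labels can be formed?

20160

Choose and order 6 of the 8 symbols: the first letter has 8 options, the next 7, and so on down to 3.
That product is 8 × 7 × 6 × 5 × 4 × 3 = 20160.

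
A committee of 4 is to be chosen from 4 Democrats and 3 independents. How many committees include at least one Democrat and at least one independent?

With no constraint there are C(7,4) = 35 possible selections.
Subtract selections that omit an entire group: no Democrats → C(3,4) = 0; no independents → C(4,4) = 1.
Both groups omitted at once is impossible, so 35 − 1 = 34.

34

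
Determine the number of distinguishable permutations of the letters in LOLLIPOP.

1680

LOLLIPOP has 8 letters with L appearing 3 times, O appearing twice, and P appearing twice.
The number of distinct arrangements is 8!/(3!·2!·2!) = 40320/24 = 1680.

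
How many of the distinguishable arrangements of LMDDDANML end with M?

3360

With the last slot taken by M, it remains to arrange the other 8 letters (LDDDANML).
Those 8 letters have D appearing 3 times and L appearing twice, giving (8)!/(3!·2!) = 3360.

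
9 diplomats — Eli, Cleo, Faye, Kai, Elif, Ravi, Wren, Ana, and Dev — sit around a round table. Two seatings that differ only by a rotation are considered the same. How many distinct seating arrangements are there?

Around a circle, 9 distinct people have 9!/9 = (8)! = 40320 rotationally distinct seatings.

40320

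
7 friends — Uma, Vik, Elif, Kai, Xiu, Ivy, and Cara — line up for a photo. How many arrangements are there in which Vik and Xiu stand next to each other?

Treat {Vik, Xiu} as a single unit. There are 6 units to order, and the pair itself can be ordered 2 ways.
So the count is 2·(6)! = 1440.

1440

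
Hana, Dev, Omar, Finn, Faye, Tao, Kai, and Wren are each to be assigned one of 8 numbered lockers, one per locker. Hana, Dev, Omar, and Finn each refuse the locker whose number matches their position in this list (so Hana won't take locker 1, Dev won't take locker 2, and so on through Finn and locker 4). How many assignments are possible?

Let Aᵢ (for 1 ≤ i ≤ 4) be the placements that put person i in their forbidden locker. Any j of these fix j positions, leaving (8−j)! ways to fill the rest, and there are C(4,j) ways to pick which j.
By inclusion–exclusion, the number of valid placements is Σ_{j=0}^{4} (−1)^j C(4,j)·(8−j)!.
Computing: 40320 − 20160 + 4320 − 480 + 24 = 24024.

24024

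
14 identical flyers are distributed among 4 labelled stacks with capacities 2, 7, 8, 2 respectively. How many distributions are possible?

36

Without the upper bounds there are C(17,3) = 680 ways to split 14 among 4 stacks.
Subtract solutions that violate a single cap (substitute x_i' = x_i − (cap_i+1)): x_1 ≥ 3 gives C(14,3) = 364; x_2 ≥ 8 gives C(9,3) = 84; x_3 ≥ 9 gives C(8,3) = 56; x_4 ≥ 3 gives C(14,3) = 364. Together 868.
Add back pairs where two caps are both exceeded: 20 + 10 + 165 + 0 + 20 + 10 = 225.
Subtract triples: 0 + 1 + 0 + 0 = 1.
By inclusion–exclusion the count is 680 − 868 + 225 − 1 = 36.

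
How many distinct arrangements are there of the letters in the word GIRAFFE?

The 7 letters of GIRAFFE have repeats: F appearing twice.
Dividing 7! = 5040 by 2! = 2 for the repeated letters gives 2520.

2520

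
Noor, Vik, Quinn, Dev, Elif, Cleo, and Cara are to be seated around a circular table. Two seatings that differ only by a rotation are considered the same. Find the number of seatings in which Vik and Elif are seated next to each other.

240

Treat {Vik, Elif} as one unit (2 internal orders) and seat the resulting 6 units around the table: (5)! circular arrangements.
So 2 × (5)! = 2 × 120 = 240.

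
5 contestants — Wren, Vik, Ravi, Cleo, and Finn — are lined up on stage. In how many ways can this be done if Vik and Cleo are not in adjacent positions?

72

There are 5! = 120 arrangements in all. If Vik and Cleo are adjacent, merging them into one block gives 2·(4)! = 48 arrangements.
Complementary counting: 120 − 48 = 72.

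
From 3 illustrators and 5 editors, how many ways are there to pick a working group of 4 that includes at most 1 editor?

Split by how many editors are chosen (0 through 1).
Sum: C(5,0)·C(3,4) + C(5,1)·C(3,3) = 0 + 5 = 5.

5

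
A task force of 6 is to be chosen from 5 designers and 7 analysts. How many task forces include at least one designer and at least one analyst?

917

With no constraint there are C(12,6) = 924 possible selections.
Selections missing a whole group: no designers → C(7,6) = 7; no analysts → C(5,6) = 0.
Both groups omitted at once is impossible, so 924 − 7 = 917.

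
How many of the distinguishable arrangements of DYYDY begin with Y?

6

Fix Y in the first position and arrange the remaining 4 letters.
Those 4 letters have D appearing twice and Y appearing twice, giving (4)!/(2!·2!) = 6.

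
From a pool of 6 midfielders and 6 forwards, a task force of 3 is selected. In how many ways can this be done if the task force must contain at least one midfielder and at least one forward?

180

Unrestricted: C(12,3) = 220 ways to pick any 3 of the 12.
Selections missing a whole group: no midfielders → C(6,3) = 20; no forwards → C(6,3) = 20.
Both groups omitted at once is impossible, so 220 − 40 = 180.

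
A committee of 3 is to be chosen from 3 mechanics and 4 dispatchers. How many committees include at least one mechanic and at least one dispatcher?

Total 3-person selections from all 7: C(7,3) = 35.
Selections missing a whole group: no mechanics → C(4,3) = 4; no dispatchers → C(3,3) = 1.
Both groups omitted at once is impossible, so 35 − 5 = 30.

30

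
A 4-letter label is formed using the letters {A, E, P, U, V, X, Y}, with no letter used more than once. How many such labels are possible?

840

This is a permutation of 4 out of 7: P(7,4) = 7!/3!.
That product is 7 × 6 × 5 × 4 = 840.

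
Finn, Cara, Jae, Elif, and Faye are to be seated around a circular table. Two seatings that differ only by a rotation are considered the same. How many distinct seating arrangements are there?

24

Fix one person's seat to break rotational symmetry; the remaining 4 people can be arranged in (4)! = 24 ways.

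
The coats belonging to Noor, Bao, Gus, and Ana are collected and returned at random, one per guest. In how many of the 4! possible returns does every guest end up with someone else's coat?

Count assignments avoiding every fixed point. For any j of the 4 guests fixed to their own coat, the other 4−j can be arranged in (4−j)! ways.
By inclusion–exclusion this is Σ_{j=0}^{4} (−1)^j C(4,j)·(4−j)!.
Computing: 24 − 24 + 12 − 4 + 1 = 9.

9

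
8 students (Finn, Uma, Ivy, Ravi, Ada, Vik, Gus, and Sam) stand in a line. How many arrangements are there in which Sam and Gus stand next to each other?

10080

Glue Sam and Gus into one block (2 internal orders), leaving 7 units to arrange in a row.
That gives 2 × 7! = 2 × 5040 = 10080.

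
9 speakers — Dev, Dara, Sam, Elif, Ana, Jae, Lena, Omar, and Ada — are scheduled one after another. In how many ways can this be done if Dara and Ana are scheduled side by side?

Place the 7 others and the Dara-Ana pair as 8 objects in a line; the pair has 2 internal arrangements.
That gives 2 × 8! = 2 × 40320 = 80640.

80640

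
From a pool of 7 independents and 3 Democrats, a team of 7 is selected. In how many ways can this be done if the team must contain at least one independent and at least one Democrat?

Unrestricted: C(10,7) = 120 ways to pick any 7 of the 10.
Subtract selections that omit an entire group: no independents → C(3,7) = 0; no Democrats → C(7,7) = 1.
Both groups omitted at once is impossible, so 120 − 1 = 119.

119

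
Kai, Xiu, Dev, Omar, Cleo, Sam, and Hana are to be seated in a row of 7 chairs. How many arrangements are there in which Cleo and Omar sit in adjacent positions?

Glue Cleo and Omar into one block (2 internal orders), leaving 6 units to arrange in a row.
So the count is 2·(6)! = 1440.

1440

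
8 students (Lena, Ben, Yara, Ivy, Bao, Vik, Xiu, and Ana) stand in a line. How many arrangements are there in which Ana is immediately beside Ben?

Glue Ana and Ben into one block (2 internal orders), leaving 7 units to arrange in a row.
That gives 2 × 7! = 2 × 5040 = 10080.

10080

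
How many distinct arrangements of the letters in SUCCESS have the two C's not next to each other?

300

There are 7!/(3!·2!) = 420 arrangements of SUCCESS in total.
Arrangements with the C's together: treat CC as one letter, giving (6)!/(3!) = 120.
Hence 420 − 120 = 300.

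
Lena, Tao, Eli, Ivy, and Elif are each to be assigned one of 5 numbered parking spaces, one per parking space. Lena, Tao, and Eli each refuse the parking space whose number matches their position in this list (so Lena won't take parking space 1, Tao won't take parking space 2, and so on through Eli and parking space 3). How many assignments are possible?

Let Aᵢ (for i ∈ {1, 2, 3}) be the placements that put person i in their forbidden parking space. Any j of these fix j positions, leaving (5−j)! ways to fill the rest, and there are C(3,j) ways to pick which j.
By inclusion–exclusion, the number of valid placements is Σ_{j=0}^{3} (−1)^j C(3,j)·(5−j)!.
Computing: 120 − 72 + 18 − 2 = 64.

64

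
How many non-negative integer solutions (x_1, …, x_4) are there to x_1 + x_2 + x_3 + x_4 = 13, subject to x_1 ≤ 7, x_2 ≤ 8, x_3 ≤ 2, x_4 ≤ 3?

66

By stars and bars, unrestricted non-negative solutions to x_1+…+x_4 = 13 number C(13+3,3) = 560.
Subtract solutions that violate a single cap (substitute x_i' = x_i − (cap_i+1)): x_1 ≥ 8 gives C(8,3) = 56; x_2 ≥ 9 gives C(7,3) = 35; x_3 ≥ 3 gives C(13,3) = 286; x_4 ≥ 4 gives C(12,3) = 220. Together 597.
Add back pairs where two caps are both exceeded: 0 + 10 + 4 + 4 + 1 + 84 = 103.
By inclusion–exclusion the count is 560 − 597 + 103 = 66.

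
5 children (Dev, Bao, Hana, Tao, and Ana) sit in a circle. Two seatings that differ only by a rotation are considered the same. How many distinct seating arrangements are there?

Around a circle, 5 distinct people have 5!/5 = (4)! = 24 rotationally distinct seatings.

24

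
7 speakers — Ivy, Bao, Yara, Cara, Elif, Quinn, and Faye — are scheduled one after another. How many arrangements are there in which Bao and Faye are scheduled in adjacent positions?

1440

Treat {Bao, Faye} as a single unit. There are 6 units to order, and the pair itself can be ordered 2 ways.
So the count is 2·(6)! = 1440.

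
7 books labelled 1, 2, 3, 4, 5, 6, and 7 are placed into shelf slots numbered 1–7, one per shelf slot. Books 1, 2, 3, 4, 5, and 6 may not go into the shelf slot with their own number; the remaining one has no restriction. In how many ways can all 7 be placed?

Let Aᵢ (for 1 ≤ i ≤ 6) be the placements that put book i in its forbidden shelf slot. Any j of these fix j positions, leaving (7−j)! ways to fill the rest, and there are C(6,j) ways to pick which j.
By inclusion–exclusion, the number of valid placements is Σ_{j=0}^{6} (−1)^j C(6,j)·(7−j)!.
Computing: 5040 − 4320 + 1800 − 480 + 90 − 12 + 1 = 2119.

2119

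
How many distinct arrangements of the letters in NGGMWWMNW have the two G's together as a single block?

Treat the 2 copies of G as a single block. The multiset to arrange is then {GG, M, M, N, N, W, W, W}, 8 items in all.
That gives (8)!/(3!·2!·2!) = 1680 arrangements.

1680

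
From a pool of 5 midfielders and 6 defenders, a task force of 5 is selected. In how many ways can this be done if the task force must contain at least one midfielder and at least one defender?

Total 5-person selections from all 11: C(11,5) = 462.
Subtract selections that omit an entire group: no midfielders → C(6,5) = 6; no defenders → C(5,5) = 1.
Both groups omitted at once is impossible, so 462 − 7 = 455.

455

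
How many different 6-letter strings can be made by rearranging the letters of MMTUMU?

MMTUMU has 6 letters with M appearing 3 times and U appearing twice.
Dividing 6! = 720 by 3!·2! = 12 for the repeated letters gives 60.

60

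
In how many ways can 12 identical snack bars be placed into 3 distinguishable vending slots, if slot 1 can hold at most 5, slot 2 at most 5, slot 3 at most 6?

By stars and bars, unrestricted non-negative solutions to x_1+…+x_3 = 12 number C(12+2,2) = 91.
Subtract solutions that violate a single cap (substitute x_i' = x_i − (cap_i+1)): x_1 ≥ 6 gives C(8,2) = 28; x_2 ≥ 6 gives C(8,2) = 28; x_3 ≥ 7 gives C(7,2) = 21. Together 77.
Add back pairs where two caps are both exceeded: 1 + 0 + 0 = 1.
By inclusion–exclusion the count is 91 − 77 + 1 = 15.

15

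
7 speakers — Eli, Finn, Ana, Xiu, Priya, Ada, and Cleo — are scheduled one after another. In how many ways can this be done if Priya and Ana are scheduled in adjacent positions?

Place the 5 others and the Priya-Ana pair as 6 objects in a line; the pair has 2 internal arrangements.
That gives 2 × 6! = 2 × 720 = 1440.

1440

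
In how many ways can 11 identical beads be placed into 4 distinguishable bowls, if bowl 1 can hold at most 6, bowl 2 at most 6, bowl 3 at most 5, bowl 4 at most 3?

124

By stars and bars, unrestricted non-negative solutions to x_1+…+x_4 = 11 number C(11+3,3) = 364.
Subtract solutions that violate a single cap (substitute x_i' = x_i − (cap_i+1)): x_1 ≥ 7 gives C(7,3) = 35; x_2 ≥ 7 gives C(7,3) = 35; x_3 ≥ 6 gives C(8,3) = 56; x_4 ≥ 4 gives C(10,3) = 120. Together 246.
Add back pairs where two caps are both exceeded: 0 + 0 + 1 + 0 + 1 + 4 = 6.
By inclusion–exclusion the count is 364 − 246 + 6 = 124.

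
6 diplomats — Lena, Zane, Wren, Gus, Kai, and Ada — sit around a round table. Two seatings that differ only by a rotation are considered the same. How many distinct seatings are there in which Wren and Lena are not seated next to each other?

72

All circular seatings of 6 people number (5)! = 120.
Seatings with Wren beside Lena: treat them as a block with 2 internal orders, giving 2 × (4)! = 48.
Subtracting, 120 − 48 = 72.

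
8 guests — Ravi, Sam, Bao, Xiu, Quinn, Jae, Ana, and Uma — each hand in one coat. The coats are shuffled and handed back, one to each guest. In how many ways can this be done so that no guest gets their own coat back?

14833

Let Aᵢ be the assignments in which guest i gets their own coat. We want the size of the complement of A₁∪…∪A_8.
By inclusion–exclusion this is Σ_{j=0}^{8} (−1)^j C(8,j)·(8−j)!.
Computing: 40320 − 40320 + 20160 − 6720 + 1680 − 336 + 56 − 8 + 1 = 14833.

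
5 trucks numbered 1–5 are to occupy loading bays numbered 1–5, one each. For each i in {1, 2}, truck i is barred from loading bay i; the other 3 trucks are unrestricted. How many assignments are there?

78

Let Aᵢ (for i ∈ {1, 2}) be the placements that put truck i in its forbidden loading bay. Any j of these fix j positions, leaving (5−j)! ways to fill the rest, and there are C(2,j) ways to pick which j.
By inclusion–exclusion, the number of valid placements is Σ_{j=0}^{2} (−1)^j C(2,j)·(5−j)!.
Computing: 120 − 48 + 6 = 78.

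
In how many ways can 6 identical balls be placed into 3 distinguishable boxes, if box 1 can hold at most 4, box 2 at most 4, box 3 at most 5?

By stars and bars, unrestricted non-negative solutions to x_1+…+x_3 = 6 number C(6+2,2) = 28.
Subtract solutions that violate a single cap (substitute x_i' = x_i − (cap_i+1)): x_1 ≥ 5 gives C(3,2) = 3; x_2 ≥ 5 gives C(3,2) = 3; x_3 ≥ 6 gives C(2,2) = 1. Together 7.
No two caps can be exceeded simultaneously, so the pair terms are all 0.
By inclusion–exclusion the count is 28 − 7 + 0 = 21.

21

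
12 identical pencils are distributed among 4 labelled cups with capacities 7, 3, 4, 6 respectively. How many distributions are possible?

105

By stars and bars, unrestricted non-negative solutions to x_1+…+x_4 = 12 number C(12+3,3) = 455.
Subtract solutions that violate a single cap (substitute x_i' = x_i − (cap_i+1)): x_1 ≥ 8 gives C(7,3) = 35; x_2 ≥ 4 gives C(11,3) = 165; x_3 ≥ 5 gives C(10,3) = 120; x_4 ≥ 7 gives C(8,3) = 56. Together 376.
Add back pairs where two caps are both exceeded: 1 + 0 + 0 + 20 + 4 + 1 = 26.
By inclusion–exclusion the count is 455 − 376 + 26 = 105.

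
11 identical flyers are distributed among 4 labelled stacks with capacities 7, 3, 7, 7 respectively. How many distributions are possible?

184

Ignoring the caps, the number of non-negative solutions to x_1+…+x_4 = 11 is C(14,3) = 364.
Subtract solutions that violate a single cap (substitute x_i' = x_i − (cap_i+1)): x_1 ≥ 8 gives C(6,3) = 20; x_2 ≥ 4 gives C(10,3) = 120; x_3 ≥ 8 gives C(6,3) = 20; x_4 ≥ 8 gives C(6,3) = 20. Together 180.
No two caps can be exceeded simultaneously, so the pair terms are all 0.
By inclusion–exclusion the count is 364 − 180 + 0 = 184.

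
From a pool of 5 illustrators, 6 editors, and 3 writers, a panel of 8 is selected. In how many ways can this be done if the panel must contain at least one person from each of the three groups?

With no constraint there are C(14,8) = 3003 possible selections.
Selections missing a whole group: no illustrators → C(9,8) = 9; no editors → C(8,8) = 1; no writers → C(11,8) = 165.
Add back selections omitting two groups (i.e. drawn from a single group): C(5,8) + C(6,8) + C(3,8) = 0.
By inclusion–exclusion: 3003 − 175 + 0 = 2828.

2828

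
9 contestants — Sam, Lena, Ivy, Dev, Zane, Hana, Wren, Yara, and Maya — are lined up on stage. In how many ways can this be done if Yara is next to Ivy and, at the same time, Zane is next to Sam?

Treat {Yara,Ivy} as one block (2 orders) and {Zane,Sam} as another (2 orders).
That leaves 7 units to arrange: 2 × 2 × 7! = 4 × 5040 = 20160.

20160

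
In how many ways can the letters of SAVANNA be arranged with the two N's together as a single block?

120

Treat the 2 copies of N as a single block. The multiset to arrange is then {NN, A, A, A, S, V}, 6 items in all.
That gives (6)!/(3!) = 120 arrangements.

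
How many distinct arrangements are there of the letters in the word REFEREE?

REFEREE has 7 letters with E appearing 4 times and R appearing twice.
Dividing 7! = 5040 by 4!·2! = 48 for the repeated letters gives 105.

105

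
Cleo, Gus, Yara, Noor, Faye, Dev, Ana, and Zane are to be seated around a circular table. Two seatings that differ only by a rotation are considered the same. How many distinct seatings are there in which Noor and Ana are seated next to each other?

1440

Treat {Noor, Ana} as one unit (2 internal orders) and seat the resulting 7 units around the table: (6)! circular arrangements.
So 2 × (6)! = 2 × 720 = 1440.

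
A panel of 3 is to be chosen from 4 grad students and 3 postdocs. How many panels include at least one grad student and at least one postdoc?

30

With no constraint there are C(7,3) = 35 possible selections.
Subtract selections that omit an entire group: no grad students → C(3,3) = 1; no postdocs → C(4,3) = 4.
Both groups omitted at once is impossible, so 35 − 5 = 30.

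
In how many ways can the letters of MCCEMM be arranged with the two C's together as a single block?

Treat the 2 copies of C as a single block. The multiset to arrange is then {CC, E, M, M, M}, 5 items in all.
That gives (5)!/(3!) = 20 arrangements.

20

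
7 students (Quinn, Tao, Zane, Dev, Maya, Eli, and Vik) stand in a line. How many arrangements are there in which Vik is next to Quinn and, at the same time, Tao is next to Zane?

Treat {Vik,Quinn} as one block (2 orders) and {Tao,Zane} as another (2 orders).
That leaves 5 units to arrange: 2 × 2 × 5! = 4 × 120 = 480.

480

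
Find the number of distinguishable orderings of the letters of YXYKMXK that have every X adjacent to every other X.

Treat the 2 copies of X as a single block. The multiset to arrange is then {XX, K, K, M, Y, Y}, 6 items in all.
That gives (6)!/(2!·2!) = 180 arrangements.

180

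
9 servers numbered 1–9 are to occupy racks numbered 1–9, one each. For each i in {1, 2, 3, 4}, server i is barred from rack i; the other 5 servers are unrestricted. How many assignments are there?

229080

Let Aᵢ (for 1 ≤ i ≤ 4) be the placements that put server i in its forbidden rack. Any j of these fix j positions, leaving (9−j)! ways to fill the rest, and there are C(4,j) ways to pick which j.
By inclusion–exclusion, the number of valid placements is Σ_{j=0}^{4} (−1)^j C(4,j)·(9−j)!.
Computing: 362880 − 161280 + 30240 − 2880 + 120 = 229080.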